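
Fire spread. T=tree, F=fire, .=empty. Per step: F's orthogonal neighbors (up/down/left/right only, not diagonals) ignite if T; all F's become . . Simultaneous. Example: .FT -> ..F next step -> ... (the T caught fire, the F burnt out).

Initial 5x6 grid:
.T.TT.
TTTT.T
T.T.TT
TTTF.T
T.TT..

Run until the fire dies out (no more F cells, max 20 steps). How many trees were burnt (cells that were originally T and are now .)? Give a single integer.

Answer: 15

Derivation:
Step 1: +2 fires, +1 burnt (F count now 2)
Step 2: +3 fires, +2 burnt (F count now 3)
Step 3: +2 fires, +3 burnt (F count now 2)
Step 4: +4 fires, +2 burnt (F count now 4)
Step 5: +3 fires, +4 burnt (F count now 3)
Step 6: +1 fires, +3 burnt (F count now 1)
Step 7: +0 fires, +1 burnt (F count now 0)
Fire out after step 7
Initially T: 19, now '.': 26
Total burnt (originally-T cells now '.'): 15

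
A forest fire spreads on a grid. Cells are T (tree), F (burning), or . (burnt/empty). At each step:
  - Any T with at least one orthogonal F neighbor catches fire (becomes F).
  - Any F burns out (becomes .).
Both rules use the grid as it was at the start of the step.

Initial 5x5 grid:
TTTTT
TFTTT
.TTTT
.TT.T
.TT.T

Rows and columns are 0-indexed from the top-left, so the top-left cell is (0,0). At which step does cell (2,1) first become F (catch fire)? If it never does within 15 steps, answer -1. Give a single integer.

Step 1: cell (2,1)='F' (+4 fires, +1 burnt)
  -> target ignites at step 1
Step 2: cell (2,1)='.' (+5 fires, +4 burnt)
Step 3: cell (2,1)='.' (+5 fires, +5 burnt)
Step 4: cell (2,1)='.' (+3 fires, +5 burnt)
Step 5: cell (2,1)='.' (+1 fires, +3 burnt)
Step 6: cell (2,1)='.' (+1 fires, +1 burnt)
Step 7: cell (2,1)='.' (+0 fires, +1 burnt)
  fire out at step 7

1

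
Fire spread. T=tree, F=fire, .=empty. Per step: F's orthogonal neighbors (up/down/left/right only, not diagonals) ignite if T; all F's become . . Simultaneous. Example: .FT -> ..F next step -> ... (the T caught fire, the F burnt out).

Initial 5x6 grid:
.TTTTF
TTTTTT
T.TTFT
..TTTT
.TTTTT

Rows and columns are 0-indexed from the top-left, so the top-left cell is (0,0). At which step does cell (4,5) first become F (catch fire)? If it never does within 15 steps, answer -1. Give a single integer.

Step 1: cell (4,5)='T' (+6 fires, +2 burnt)
Step 2: cell (4,5)='T' (+6 fires, +6 burnt)
Step 3: cell (4,5)='F' (+5 fires, +6 burnt)
  -> target ignites at step 3
Step 4: cell (4,5)='.' (+3 fires, +5 burnt)
Step 5: cell (4,5)='.' (+2 fires, +3 burnt)
Step 6: cell (4,5)='.' (+1 fires, +2 burnt)
Step 7: cell (4,5)='.' (+0 fires, +1 burnt)
  fire out at step 7

3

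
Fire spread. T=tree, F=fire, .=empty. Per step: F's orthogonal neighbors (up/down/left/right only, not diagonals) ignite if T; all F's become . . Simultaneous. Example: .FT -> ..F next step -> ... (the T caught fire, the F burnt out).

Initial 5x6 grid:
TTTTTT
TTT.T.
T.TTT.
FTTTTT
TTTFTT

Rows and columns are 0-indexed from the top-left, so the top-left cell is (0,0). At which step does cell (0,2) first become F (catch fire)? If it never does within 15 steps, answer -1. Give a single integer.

Step 1: cell (0,2)='T' (+6 fires, +2 burnt)
Step 2: cell (0,2)='T' (+6 fires, +6 burnt)
Step 3: cell (0,2)='T' (+5 fires, +6 burnt)
Step 4: cell (0,2)='T' (+3 fires, +5 burnt)
Step 5: cell (0,2)='F' (+2 fires, +3 burnt)
  -> target ignites at step 5
Step 6: cell (0,2)='.' (+2 fires, +2 burnt)
Step 7: cell (0,2)='.' (+0 fires, +2 burnt)
  fire out at step 7

5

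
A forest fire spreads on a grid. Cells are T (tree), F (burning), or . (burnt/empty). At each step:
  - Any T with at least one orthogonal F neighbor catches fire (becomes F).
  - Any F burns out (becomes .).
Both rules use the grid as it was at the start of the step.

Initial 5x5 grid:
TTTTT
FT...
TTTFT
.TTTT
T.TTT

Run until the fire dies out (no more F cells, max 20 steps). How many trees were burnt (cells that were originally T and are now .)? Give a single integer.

Answer: 17

Derivation:
Step 1: +6 fires, +2 burnt (F count now 6)
Step 2: +5 fires, +6 burnt (F count now 5)
Step 3: +4 fires, +5 burnt (F count now 4)
Step 4: +1 fires, +4 burnt (F count now 1)
Step 5: +1 fires, +1 burnt (F count now 1)
Step 6: +0 fires, +1 burnt (F count now 0)
Fire out after step 6
Initially T: 18, now '.': 24
Total burnt (originally-T cells now '.'): 17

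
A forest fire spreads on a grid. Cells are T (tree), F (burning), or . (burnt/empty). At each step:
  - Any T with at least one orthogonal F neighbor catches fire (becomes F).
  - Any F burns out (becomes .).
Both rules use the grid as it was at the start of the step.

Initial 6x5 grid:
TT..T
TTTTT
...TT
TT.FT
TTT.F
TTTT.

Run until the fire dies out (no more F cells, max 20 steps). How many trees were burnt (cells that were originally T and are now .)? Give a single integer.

Answer: 11

Derivation:
Step 1: +2 fires, +2 burnt (F count now 2)
Step 2: +2 fires, +2 burnt (F count now 2)
Step 3: +2 fires, +2 burnt (F count now 2)
Step 4: +2 fires, +2 burnt (F count now 2)
Step 5: +2 fires, +2 burnt (F count now 2)
Step 6: +1 fires, +2 burnt (F count now 1)
Step 7: +0 fires, +1 burnt (F count now 0)
Fire out after step 7
Initially T: 20, now '.': 21
Total burnt (originally-T cells now '.'): 11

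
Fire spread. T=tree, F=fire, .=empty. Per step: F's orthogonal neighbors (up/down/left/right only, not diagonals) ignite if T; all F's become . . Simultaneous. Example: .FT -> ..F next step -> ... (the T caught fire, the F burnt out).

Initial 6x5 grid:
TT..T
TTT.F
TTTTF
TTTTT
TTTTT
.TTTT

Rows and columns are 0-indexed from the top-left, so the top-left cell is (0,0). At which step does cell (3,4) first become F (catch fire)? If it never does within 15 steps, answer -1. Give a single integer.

Step 1: cell (3,4)='F' (+3 fires, +2 burnt)
  -> target ignites at step 1
Step 2: cell (3,4)='.' (+3 fires, +3 burnt)
Step 3: cell (3,4)='.' (+5 fires, +3 burnt)
Step 4: cell (3,4)='.' (+5 fires, +5 burnt)
Step 5: cell (3,4)='.' (+5 fires, +5 burnt)
Step 6: cell (3,4)='.' (+3 fires, +5 burnt)
Step 7: cell (3,4)='.' (+0 fires, +3 burnt)
  fire out at step 7

1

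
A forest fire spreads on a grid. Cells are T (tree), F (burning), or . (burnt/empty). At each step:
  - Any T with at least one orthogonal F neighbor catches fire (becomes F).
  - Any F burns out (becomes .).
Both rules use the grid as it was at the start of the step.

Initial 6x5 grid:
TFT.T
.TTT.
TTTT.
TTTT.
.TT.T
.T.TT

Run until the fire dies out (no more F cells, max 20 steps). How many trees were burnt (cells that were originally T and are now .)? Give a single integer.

Step 1: +3 fires, +1 burnt (F count now 3)
Step 2: +2 fires, +3 burnt (F count now 2)
Step 3: +4 fires, +2 burnt (F count now 4)
Step 4: +4 fires, +4 burnt (F count now 4)
Step 5: +3 fires, +4 burnt (F count now 3)
Step 6: +0 fires, +3 burnt (F count now 0)
Fire out after step 6
Initially T: 20, now '.': 26
Total burnt (originally-T cells now '.'): 16

Answer: 16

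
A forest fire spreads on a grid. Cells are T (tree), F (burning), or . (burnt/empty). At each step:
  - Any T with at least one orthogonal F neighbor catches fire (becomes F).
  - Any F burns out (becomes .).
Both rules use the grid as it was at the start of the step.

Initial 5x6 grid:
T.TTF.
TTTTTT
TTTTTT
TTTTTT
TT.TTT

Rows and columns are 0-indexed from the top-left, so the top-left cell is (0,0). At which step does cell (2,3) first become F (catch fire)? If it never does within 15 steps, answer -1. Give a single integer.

Step 1: cell (2,3)='T' (+2 fires, +1 burnt)
Step 2: cell (2,3)='T' (+4 fires, +2 burnt)
Step 3: cell (2,3)='F' (+4 fires, +4 burnt)
  -> target ignites at step 3
Step 4: cell (2,3)='.' (+5 fires, +4 burnt)
Step 5: cell (2,3)='.' (+5 fires, +5 burnt)
Step 6: cell (2,3)='.' (+3 fires, +5 burnt)
Step 7: cell (2,3)='.' (+2 fires, +3 burnt)
Step 8: cell (2,3)='.' (+1 fires, +2 burnt)
Step 9: cell (2,3)='.' (+0 fires, +1 burnt)
  fire out at step 9

3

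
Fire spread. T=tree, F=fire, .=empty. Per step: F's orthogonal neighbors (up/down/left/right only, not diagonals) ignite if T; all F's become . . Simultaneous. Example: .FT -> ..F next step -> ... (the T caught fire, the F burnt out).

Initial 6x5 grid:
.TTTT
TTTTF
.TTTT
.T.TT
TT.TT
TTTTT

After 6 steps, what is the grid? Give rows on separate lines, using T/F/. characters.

Step 1: 3 trees catch fire, 1 burn out
  .TTTF
  TTTF.
  .TTTF
  .T.TT
  TT.TT
  TTTTT
Step 2: 4 trees catch fire, 3 burn out
  .TTF.
  TTF..
  .TTF.
  .T.TF
  TT.TT
  TTTTT
Step 3: 5 trees catch fire, 4 burn out
  .TF..
  TF...
  .TF..
  .T.F.
  TT.TF
  TTTTT
Step 4: 5 trees catch fire, 5 burn out
  .F...
  F....
  .F...
  .T...
  TT.F.
  TTTTF
Step 5: 2 trees catch fire, 5 burn out
  .....
  .....
  .....
  .F...
  TT...
  TTTF.
Step 6: 2 trees catch fire, 2 burn out
  .....
  .....
  .....
  .....
  TF...
  TTF..

.....
.....
.....
.....
TF...
TTF..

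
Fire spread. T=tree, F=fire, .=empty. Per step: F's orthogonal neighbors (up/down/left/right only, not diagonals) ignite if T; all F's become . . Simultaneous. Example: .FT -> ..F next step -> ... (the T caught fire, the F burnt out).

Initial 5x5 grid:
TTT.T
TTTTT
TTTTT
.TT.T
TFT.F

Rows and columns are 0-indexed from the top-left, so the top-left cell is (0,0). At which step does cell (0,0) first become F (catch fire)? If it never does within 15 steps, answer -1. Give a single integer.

Step 1: cell (0,0)='T' (+4 fires, +2 burnt)
Step 2: cell (0,0)='T' (+3 fires, +4 burnt)
Step 3: cell (0,0)='T' (+5 fires, +3 burnt)
Step 4: cell (0,0)='T' (+5 fires, +5 burnt)
Step 5: cell (0,0)='F' (+2 fires, +5 burnt)
  -> target ignites at step 5
Step 6: cell (0,0)='.' (+0 fires, +2 burnt)
  fire out at step 6

5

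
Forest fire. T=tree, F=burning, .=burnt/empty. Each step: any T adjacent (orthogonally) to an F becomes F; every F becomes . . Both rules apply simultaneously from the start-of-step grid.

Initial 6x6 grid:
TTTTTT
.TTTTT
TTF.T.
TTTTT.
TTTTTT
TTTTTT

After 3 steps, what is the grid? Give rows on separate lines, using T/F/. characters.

Step 1: 3 trees catch fire, 1 burn out
  TTTTTT
  .TFTTT
  TF..T.
  TTFTT.
  TTTTTT
  TTTTTT
Step 2: 7 trees catch fire, 3 burn out
  TTFTTT
  .F.FTT
  F...T.
  TF.FT.
  TTFTTT
  TTTTTT
Step 3: 8 trees catch fire, 7 burn out
  TF.FTT
  ....FT
  ....T.
  F...F.
  TF.FTT
  TTFTTT

TF.FTT
....FT
....T.
F...F.
TF.FTT
TTFTTT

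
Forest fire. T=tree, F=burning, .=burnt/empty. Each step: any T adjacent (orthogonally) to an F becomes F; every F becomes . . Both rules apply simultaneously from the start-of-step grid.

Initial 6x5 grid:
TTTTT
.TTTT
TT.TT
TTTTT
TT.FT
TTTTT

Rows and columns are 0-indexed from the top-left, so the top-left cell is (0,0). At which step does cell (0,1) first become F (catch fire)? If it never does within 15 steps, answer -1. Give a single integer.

Step 1: cell (0,1)='T' (+3 fires, +1 burnt)
Step 2: cell (0,1)='T' (+5 fires, +3 burnt)
Step 3: cell (0,1)='T' (+4 fires, +5 burnt)
Step 4: cell (0,1)='T' (+7 fires, +4 burnt)
Step 5: cell (0,1)='T' (+5 fires, +7 burnt)
Step 6: cell (0,1)='F' (+1 fires, +5 burnt)
  -> target ignites at step 6
Step 7: cell (0,1)='.' (+1 fires, +1 burnt)
Step 8: cell (0,1)='.' (+0 fires, +1 burnt)
  fire out at step 8

6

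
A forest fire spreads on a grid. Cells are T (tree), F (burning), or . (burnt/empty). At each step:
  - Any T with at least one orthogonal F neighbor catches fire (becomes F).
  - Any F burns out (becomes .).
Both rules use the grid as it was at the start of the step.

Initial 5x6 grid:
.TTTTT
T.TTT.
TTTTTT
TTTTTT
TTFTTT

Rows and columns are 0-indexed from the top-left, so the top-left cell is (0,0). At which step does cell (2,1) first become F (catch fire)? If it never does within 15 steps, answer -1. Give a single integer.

Step 1: cell (2,1)='T' (+3 fires, +1 burnt)
Step 2: cell (2,1)='T' (+5 fires, +3 burnt)
Step 3: cell (2,1)='F' (+6 fires, +5 burnt)
  -> target ignites at step 3
Step 4: cell (2,1)='.' (+5 fires, +6 burnt)
Step 5: cell (2,1)='.' (+5 fires, +5 burnt)
Step 6: cell (2,1)='.' (+1 fires, +5 burnt)
Step 7: cell (2,1)='.' (+1 fires, +1 burnt)
Step 8: cell (2,1)='.' (+0 fires, +1 burnt)
  fire out at step 8

3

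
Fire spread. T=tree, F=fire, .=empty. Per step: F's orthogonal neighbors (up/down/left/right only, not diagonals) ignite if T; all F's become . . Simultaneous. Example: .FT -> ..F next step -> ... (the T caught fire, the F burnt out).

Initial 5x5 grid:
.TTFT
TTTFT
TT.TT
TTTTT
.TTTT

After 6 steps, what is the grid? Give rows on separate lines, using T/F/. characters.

Step 1: 5 trees catch fire, 2 burn out
  .TF.F
  TTF.F
  TT.FT
  TTTTT
  .TTTT
Step 2: 4 trees catch fire, 5 burn out
  .F...
  TF...
  TT..F
  TTTFT
  .TTTT
Step 3: 5 trees catch fire, 4 burn out
  .....
  F....
  TF...
  TTF.F
  .TTFT
Step 4: 4 trees catch fire, 5 burn out
  .....
  .....
  F....
  TF...
  .TF.F
Step 5: 2 trees catch fire, 4 burn out
  .....
  .....
  .....
  F....
  .F...
Step 6: 0 trees catch fire, 2 burn out
  .....
  .....
  .....
  .....
  .....

.....
.....
.....
.....
.....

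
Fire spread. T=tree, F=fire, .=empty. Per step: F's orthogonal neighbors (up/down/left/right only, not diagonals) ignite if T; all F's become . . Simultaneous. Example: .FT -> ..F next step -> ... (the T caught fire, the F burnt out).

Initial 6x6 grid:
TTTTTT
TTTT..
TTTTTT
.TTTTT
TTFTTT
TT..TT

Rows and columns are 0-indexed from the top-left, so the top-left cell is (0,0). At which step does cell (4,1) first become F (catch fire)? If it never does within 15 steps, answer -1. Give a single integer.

Step 1: cell (4,1)='F' (+3 fires, +1 burnt)
  -> target ignites at step 1
Step 2: cell (4,1)='.' (+6 fires, +3 burnt)
Step 3: cell (4,1)='.' (+7 fires, +6 burnt)
Step 4: cell (4,1)='.' (+7 fires, +7 burnt)
Step 5: cell (4,1)='.' (+4 fires, +7 burnt)
Step 6: cell (4,1)='.' (+2 fires, +4 burnt)
Step 7: cell (4,1)='.' (+1 fires, +2 burnt)
Step 8: cell (4,1)='.' (+0 fires, +1 burnt)
  fire out at step 8

1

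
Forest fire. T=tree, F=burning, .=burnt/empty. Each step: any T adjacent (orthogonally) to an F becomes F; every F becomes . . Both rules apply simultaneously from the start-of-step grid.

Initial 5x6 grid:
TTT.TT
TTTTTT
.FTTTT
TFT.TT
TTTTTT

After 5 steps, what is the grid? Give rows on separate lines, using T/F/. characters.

Step 1: 5 trees catch fire, 2 burn out
  TTT.TT
  TFTTTT
  ..FTTT
  F.F.TT
  TFTTTT
Step 2: 6 trees catch fire, 5 burn out
  TFT.TT
  F.FTTT
  ...FTT
  ....TT
  F.FTTT
Step 3: 5 trees catch fire, 6 burn out
  F.F.TT
  ...FTT
  ....FT
  ....TT
  ...FTT
Step 4: 4 trees catch fire, 5 burn out
  ....TT
  ....FT
  .....F
  ....FT
  ....FT
Step 5: 4 trees catch fire, 4 burn out
  ....FT
  .....F
  ......
  .....F
  .....F

....FT
.....F
......
.....F
.....F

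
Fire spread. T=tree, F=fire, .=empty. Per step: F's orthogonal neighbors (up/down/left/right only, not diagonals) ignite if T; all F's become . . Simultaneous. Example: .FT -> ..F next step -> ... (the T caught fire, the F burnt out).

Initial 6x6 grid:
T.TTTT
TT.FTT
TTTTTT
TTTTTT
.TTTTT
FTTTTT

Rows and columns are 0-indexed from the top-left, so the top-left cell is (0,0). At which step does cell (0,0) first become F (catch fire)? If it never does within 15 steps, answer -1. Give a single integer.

Step 1: cell (0,0)='T' (+4 fires, +2 burnt)
Step 2: cell (0,0)='T' (+8 fires, +4 burnt)
Step 3: cell (0,0)='T' (+9 fires, +8 burnt)
Step 4: cell (0,0)='T' (+6 fires, +9 burnt)
Step 5: cell (0,0)='T' (+3 fires, +6 burnt)
Step 6: cell (0,0)='F' (+1 fires, +3 burnt)
  -> target ignites at step 6
Step 7: cell (0,0)='.' (+0 fires, +1 burnt)
  fire out at step 7

6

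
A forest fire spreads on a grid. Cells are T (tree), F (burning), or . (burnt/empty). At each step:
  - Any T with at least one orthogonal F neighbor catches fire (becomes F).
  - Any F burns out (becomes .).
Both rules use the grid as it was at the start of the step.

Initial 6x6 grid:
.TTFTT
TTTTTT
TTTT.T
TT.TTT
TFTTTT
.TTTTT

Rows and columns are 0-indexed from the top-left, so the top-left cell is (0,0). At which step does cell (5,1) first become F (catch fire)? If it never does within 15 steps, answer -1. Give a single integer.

Step 1: cell (5,1)='F' (+7 fires, +2 burnt)
  -> target ignites at step 1
Step 2: cell (5,1)='.' (+9 fires, +7 burnt)
Step 3: cell (5,1)='.' (+7 fires, +9 burnt)
Step 4: cell (5,1)='.' (+5 fires, +7 burnt)
Step 5: cell (5,1)='.' (+2 fires, +5 burnt)
Step 6: cell (5,1)='.' (+0 fires, +2 burnt)
  fire out at step 6

1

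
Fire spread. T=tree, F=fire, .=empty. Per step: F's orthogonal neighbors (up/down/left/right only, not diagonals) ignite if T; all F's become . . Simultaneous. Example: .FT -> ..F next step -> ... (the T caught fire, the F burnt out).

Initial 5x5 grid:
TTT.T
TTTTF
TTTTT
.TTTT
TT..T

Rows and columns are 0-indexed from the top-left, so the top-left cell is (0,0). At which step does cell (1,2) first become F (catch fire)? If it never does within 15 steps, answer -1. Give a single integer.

Step 1: cell (1,2)='T' (+3 fires, +1 burnt)
Step 2: cell (1,2)='F' (+3 fires, +3 burnt)
  -> target ignites at step 2
Step 3: cell (1,2)='.' (+5 fires, +3 burnt)
Step 4: cell (1,2)='.' (+4 fires, +5 burnt)
Step 5: cell (1,2)='.' (+3 fires, +4 burnt)
Step 6: cell (1,2)='.' (+1 fires, +3 burnt)
Step 7: cell (1,2)='.' (+1 fires, +1 burnt)
Step 8: cell (1,2)='.' (+0 fires, +1 burnt)
  fire out at step 8

2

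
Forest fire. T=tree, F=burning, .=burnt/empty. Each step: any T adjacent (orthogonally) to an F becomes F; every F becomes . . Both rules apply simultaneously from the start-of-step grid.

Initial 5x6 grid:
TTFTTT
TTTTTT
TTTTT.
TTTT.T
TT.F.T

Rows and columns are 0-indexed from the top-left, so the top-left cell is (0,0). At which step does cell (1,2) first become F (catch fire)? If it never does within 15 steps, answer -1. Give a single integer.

Step 1: cell (1,2)='F' (+4 fires, +2 burnt)
  -> target ignites at step 1
Step 2: cell (1,2)='.' (+7 fires, +4 burnt)
Step 3: cell (1,2)='.' (+6 fires, +7 burnt)
Step 4: cell (1,2)='.' (+4 fires, +6 burnt)
Step 5: cell (1,2)='.' (+1 fires, +4 burnt)
Step 6: cell (1,2)='.' (+0 fires, +1 burnt)
  fire out at step 6

1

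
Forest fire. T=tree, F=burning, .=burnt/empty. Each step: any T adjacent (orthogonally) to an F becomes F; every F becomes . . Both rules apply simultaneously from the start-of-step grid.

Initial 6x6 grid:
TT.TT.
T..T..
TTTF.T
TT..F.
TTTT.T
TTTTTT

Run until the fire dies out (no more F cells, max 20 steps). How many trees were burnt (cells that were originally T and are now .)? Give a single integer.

Step 1: +2 fires, +2 burnt (F count now 2)
Step 2: +2 fires, +2 burnt (F count now 2)
Step 3: +3 fires, +2 burnt (F count now 3)
Step 4: +3 fires, +3 burnt (F count now 3)
Step 5: +4 fires, +3 burnt (F count now 4)
Step 6: +4 fires, +4 burnt (F count now 4)
Step 7: +1 fires, +4 burnt (F count now 1)
Step 8: +1 fires, +1 burnt (F count now 1)
Step 9: +1 fires, +1 burnt (F count now 1)
Step 10: +1 fires, +1 burnt (F count now 1)
Step 11: +0 fires, +1 burnt (F count now 0)
Fire out after step 11
Initially T: 23, now '.': 35
Total burnt (originally-T cells now '.'): 22

Answer: 22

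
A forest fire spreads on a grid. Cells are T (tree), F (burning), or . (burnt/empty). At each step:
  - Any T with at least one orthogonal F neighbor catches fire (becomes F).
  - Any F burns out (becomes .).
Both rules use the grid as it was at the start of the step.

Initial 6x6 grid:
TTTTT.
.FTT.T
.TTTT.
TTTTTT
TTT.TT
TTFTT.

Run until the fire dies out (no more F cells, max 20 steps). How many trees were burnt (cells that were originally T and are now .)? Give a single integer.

Step 1: +6 fires, +2 burnt (F count now 6)
Step 2: +9 fires, +6 burnt (F count now 9)
Step 3: +6 fires, +9 burnt (F count now 6)
Step 4: +4 fires, +6 burnt (F count now 4)
Step 5: +1 fires, +4 burnt (F count now 1)
Step 6: +0 fires, +1 burnt (F count now 0)
Fire out after step 6
Initially T: 27, now '.': 35
Total burnt (originally-T cells now '.'): 26

Answer: 26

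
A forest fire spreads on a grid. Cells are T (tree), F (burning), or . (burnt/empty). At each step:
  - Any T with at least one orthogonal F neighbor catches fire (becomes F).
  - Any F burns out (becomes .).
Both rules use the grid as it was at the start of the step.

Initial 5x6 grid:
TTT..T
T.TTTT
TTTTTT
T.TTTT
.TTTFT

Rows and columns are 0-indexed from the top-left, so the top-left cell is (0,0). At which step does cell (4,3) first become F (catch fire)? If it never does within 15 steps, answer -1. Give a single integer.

Step 1: cell (4,3)='F' (+3 fires, +1 burnt)
  -> target ignites at step 1
Step 2: cell (4,3)='.' (+4 fires, +3 burnt)
Step 3: cell (4,3)='.' (+5 fires, +4 burnt)
Step 4: cell (4,3)='.' (+3 fires, +5 burnt)
Step 5: cell (4,3)='.' (+3 fires, +3 burnt)
Step 6: cell (4,3)='.' (+2 fires, +3 burnt)
Step 7: cell (4,3)='.' (+3 fires, +2 burnt)
Step 8: cell (4,3)='.' (+1 fires, +3 burnt)
Step 9: cell (4,3)='.' (+0 fires, +1 burnt)
  fire out at step 9

1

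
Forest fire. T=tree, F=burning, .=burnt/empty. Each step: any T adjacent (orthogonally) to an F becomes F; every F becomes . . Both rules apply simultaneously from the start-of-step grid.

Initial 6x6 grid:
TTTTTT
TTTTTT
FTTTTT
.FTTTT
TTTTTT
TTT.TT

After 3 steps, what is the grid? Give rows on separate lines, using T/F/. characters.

Step 1: 4 trees catch fire, 2 burn out
  TTTTTT
  FTTTTT
  .FTTTT
  ..FTTT
  TFTTTT
  TTT.TT
Step 2: 7 trees catch fire, 4 burn out
  FTTTTT
  .FTTTT
  ..FTTT
  ...FTT
  F.FTTT
  TFT.TT
Step 3: 7 trees catch fire, 7 burn out
  .FTTTT
  ..FTTT
  ...FTT
  ....FT
  ...FTT
  F.F.TT

.FTTTT
..FTTT
...FTT
....FT
...FTT
F.F.TT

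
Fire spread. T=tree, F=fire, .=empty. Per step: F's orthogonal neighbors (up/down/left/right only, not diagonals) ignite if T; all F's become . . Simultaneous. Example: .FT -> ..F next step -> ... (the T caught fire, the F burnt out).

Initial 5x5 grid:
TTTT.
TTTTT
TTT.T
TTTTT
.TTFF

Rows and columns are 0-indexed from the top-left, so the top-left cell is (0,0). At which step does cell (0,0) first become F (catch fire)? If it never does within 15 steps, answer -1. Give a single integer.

Step 1: cell (0,0)='T' (+3 fires, +2 burnt)
Step 2: cell (0,0)='T' (+3 fires, +3 burnt)
Step 3: cell (0,0)='T' (+3 fires, +3 burnt)
Step 4: cell (0,0)='T' (+4 fires, +3 burnt)
Step 5: cell (0,0)='T' (+4 fires, +4 burnt)
Step 6: cell (0,0)='T' (+2 fires, +4 burnt)
Step 7: cell (0,0)='F' (+1 fires, +2 burnt)
  -> target ignites at step 7
Step 8: cell (0,0)='.' (+0 fires, +1 burnt)
  fire out at step 8

7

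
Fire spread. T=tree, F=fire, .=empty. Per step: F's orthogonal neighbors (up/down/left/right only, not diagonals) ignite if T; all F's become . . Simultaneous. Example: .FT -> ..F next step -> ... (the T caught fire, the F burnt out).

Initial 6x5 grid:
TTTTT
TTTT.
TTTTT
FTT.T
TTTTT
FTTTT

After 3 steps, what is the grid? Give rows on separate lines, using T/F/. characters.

Step 1: 4 trees catch fire, 2 burn out
  TTTTT
  TTTT.
  FTTTT
  .FT.T
  FTTTT
  .FTTT
Step 2: 5 trees catch fire, 4 burn out
  TTTTT
  FTTT.
  .FTTT
  ..F.T
  .FTTT
  ..FTT
Step 3: 5 trees catch fire, 5 burn out
  FTTTT
  .FTT.
  ..FTT
  ....T
  ..FTT
  ...FT

FTTTT
.FTT.
..FTT
....T
..FTT
...FT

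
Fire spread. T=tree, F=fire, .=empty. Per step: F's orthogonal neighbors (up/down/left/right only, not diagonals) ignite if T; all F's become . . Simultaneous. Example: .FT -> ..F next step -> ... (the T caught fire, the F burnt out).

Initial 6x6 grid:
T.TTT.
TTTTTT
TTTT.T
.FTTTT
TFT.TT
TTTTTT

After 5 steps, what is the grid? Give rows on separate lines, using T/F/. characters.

Step 1: 5 trees catch fire, 2 burn out
  T.TTT.
  TTTTTT
  TFTT.T
  ..FTTT
  F.F.TT
  TFTTTT
Step 2: 6 trees catch fire, 5 burn out
  T.TTT.
  TFTTTT
  F.FT.T
  ...FTT
  ....TT
  F.FTTT
Step 3: 5 trees catch fire, 6 burn out
  T.TTT.
  F.FTTT
  ...F.T
  ....FT
  ....TT
  ...FTT
Step 4: 6 trees catch fire, 5 burn out
  F.FTT.
  ...FTT
  .....T
  .....F
  ....FT
  ....FT
Step 5: 5 trees catch fire, 6 burn out
  ...FT.
  ....FT
  .....F
  ......
  .....F
  .....F

...FT.
....FT
.....F
......
.....F
.....F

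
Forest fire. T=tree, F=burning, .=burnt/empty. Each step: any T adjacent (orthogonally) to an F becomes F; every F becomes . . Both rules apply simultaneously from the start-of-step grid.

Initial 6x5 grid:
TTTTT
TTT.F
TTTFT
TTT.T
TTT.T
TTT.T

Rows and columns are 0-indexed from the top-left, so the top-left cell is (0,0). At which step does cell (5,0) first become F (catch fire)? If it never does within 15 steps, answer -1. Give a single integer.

Step 1: cell (5,0)='T' (+3 fires, +2 burnt)
Step 2: cell (5,0)='T' (+5 fires, +3 burnt)
Step 3: cell (5,0)='T' (+6 fires, +5 burnt)
Step 4: cell (5,0)='T' (+6 fires, +6 burnt)
Step 5: cell (5,0)='T' (+3 fires, +6 burnt)
Step 6: cell (5,0)='F' (+1 fires, +3 burnt)
  -> target ignites at step 6
Step 7: cell (5,0)='.' (+0 fires, +1 burnt)
  fire out at step 7

6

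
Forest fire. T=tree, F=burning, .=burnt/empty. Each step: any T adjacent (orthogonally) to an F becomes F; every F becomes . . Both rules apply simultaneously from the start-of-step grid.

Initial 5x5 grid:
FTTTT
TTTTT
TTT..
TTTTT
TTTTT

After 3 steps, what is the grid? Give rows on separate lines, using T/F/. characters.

Step 1: 2 trees catch fire, 1 burn out
  .FTTT
  FTTTT
  TTT..
  TTTTT
  TTTTT
Step 2: 3 trees catch fire, 2 burn out
  ..FTT
  .FTTT
  FTT..
  TTTTT
  TTTTT
Step 3: 4 trees catch fire, 3 burn out
  ...FT
  ..FTT
  .FT..
  FTTTT
  TTTTT

...FT
..FTT
.FT..
FTTTT
TTTTT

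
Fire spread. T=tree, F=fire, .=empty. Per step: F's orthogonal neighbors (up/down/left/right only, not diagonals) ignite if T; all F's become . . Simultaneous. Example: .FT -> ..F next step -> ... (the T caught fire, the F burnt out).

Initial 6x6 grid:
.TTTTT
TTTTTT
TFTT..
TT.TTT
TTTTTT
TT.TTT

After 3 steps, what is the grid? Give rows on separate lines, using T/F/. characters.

Step 1: 4 trees catch fire, 1 burn out
  .TTTTT
  TFTTTT
  F.FT..
  TF.TTT
  TTTTTT
  TT.TTT
Step 2: 6 trees catch fire, 4 burn out
  .FTTTT
  F.FTTT
  ...F..
  F..TTT
  TFTTTT
  TT.TTT
Step 3: 6 trees catch fire, 6 burn out
  ..FTTT
  ...FTT
  ......
  ...FTT
  F.FTTT
  TF.TTT

..FTTT
...FTT
......
...FTT
F.FTTT
TF.TTT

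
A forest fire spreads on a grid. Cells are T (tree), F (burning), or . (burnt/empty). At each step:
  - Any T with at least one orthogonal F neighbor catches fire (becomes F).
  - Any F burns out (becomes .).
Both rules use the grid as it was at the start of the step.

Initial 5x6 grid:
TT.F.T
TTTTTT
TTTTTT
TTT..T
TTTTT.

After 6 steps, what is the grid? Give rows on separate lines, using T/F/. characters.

Step 1: 1 trees catch fire, 1 burn out
  TT...T
  TTTFTT
  TTTTTT
  TTT..T
  TTTTT.
Step 2: 3 trees catch fire, 1 burn out
  TT...T
  TTF.FT
  TTTFTT
  TTT..T
  TTTTT.
Step 3: 4 trees catch fire, 3 burn out
  TT...T
  TF...F
  TTF.FT
  TTT..T
  TTTTT.
Step 4: 6 trees catch fire, 4 burn out
  TF...F
  F.....
  TF...F
  TTF..T
  TTTTT.
Step 5: 5 trees catch fire, 6 burn out
  F.....
  ......
  F.....
  TF...F
  TTFTT.
Step 6: 3 trees catch fire, 5 burn out
  ......
  ......
  ......
  F.....
  TF.FT.

......
......
......
F.....
TF.FT.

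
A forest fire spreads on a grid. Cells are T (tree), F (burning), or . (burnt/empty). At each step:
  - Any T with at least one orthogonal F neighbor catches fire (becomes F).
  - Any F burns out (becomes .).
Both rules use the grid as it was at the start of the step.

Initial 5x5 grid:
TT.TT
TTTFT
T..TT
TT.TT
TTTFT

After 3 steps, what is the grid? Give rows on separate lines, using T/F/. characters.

Step 1: 7 trees catch fire, 2 burn out
  TT.FT
  TTF.F
  T..FT
  TT.FT
  TTF.F
Step 2: 5 trees catch fire, 7 burn out
  TT..F
  TF...
  T...F
  TT..F
  TF...
Step 3: 4 trees catch fire, 5 burn out
  TF...
  F....
  T....
  TF...
  F....

TF...
F....
T....
TF...
F....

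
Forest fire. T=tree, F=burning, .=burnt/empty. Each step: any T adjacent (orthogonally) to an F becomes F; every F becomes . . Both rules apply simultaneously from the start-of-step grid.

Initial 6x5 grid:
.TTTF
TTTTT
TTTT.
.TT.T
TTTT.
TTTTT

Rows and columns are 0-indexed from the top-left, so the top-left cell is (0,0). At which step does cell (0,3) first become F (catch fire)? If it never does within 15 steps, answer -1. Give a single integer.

Step 1: cell (0,3)='F' (+2 fires, +1 burnt)
  -> target ignites at step 1
Step 2: cell (0,3)='.' (+2 fires, +2 burnt)
Step 3: cell (0,3)='.' (+3 fires, +2 burnt)
Step 4: cell (0,3)='.' (+2 fires, +3 burnt)
Step 5: cell (0,3)='.' (+3 fires, +2 burnt)
Step 6: cell (0,3)='.' (+3 fires, +3 burnt)
Step 7: cell (0,3)='.' (+3 fires, +3 burnt)
Step 8: cell (0,3)='.' (+3 fires, +3 burnt)
Step 9: cell (0,3)='.' (+2 fires, +3 burnt)
Step 10: cell (0,3)='.' (+0 fires, +2 burnt)
  fire out at step 10

1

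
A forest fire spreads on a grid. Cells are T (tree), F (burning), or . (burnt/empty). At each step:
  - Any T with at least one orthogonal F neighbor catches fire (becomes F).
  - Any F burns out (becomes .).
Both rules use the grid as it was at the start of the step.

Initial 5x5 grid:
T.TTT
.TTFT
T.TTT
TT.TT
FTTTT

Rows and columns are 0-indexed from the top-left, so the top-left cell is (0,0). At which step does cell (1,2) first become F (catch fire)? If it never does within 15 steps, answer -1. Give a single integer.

Step 1: cell (1,2)='F' (+6 fires, +2 burnt)
  -> target ignites at step 1
Step 2: cell (1,2)='.' (+9 fires, +6 burnt)
Step 3: cell (1,2)='.' (+2 fires, +9 burnt)
Step 4: cell (1,2)='.' (+1 fires, +2 burnt)
Step 5: cell (1,2)='.' (+0 fires, +1 burnt)
  fire out at step 5

1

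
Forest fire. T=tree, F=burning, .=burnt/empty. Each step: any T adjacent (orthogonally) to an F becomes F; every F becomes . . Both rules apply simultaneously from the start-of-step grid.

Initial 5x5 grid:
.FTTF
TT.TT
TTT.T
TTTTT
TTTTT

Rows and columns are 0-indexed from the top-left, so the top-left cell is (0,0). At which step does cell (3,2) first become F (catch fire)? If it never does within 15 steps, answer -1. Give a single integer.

Step 1: cell (3,2)='T' (+4 fires, +2 burnt)
Step 2: cell (3,2)='T' (+4 fires, +4 burnt)
Step 3: cell (3,2)='T' (+4 fires, +4 burnt)
Step 4: cell (3,2)='F' (+5 fires, +4 burnt)
  -> target ignites at step 4
Step 5: cell (3,2)='.' (+3 fires, +5 burnt)
Step 6: cell (3,2)='.' (+0 fires, +3 burnt)
  fire out at step 6

4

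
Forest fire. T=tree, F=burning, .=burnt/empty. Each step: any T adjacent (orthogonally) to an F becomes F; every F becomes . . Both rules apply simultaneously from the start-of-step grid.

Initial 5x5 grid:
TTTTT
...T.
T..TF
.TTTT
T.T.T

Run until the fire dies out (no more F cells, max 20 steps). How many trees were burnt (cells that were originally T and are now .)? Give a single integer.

Step 1: +2 fires, +1 burnt (F count now 2)
Step 2: +3 fires, +2 burnt (F count now 3)
Step 3: +2 fires, +3 burnt (F count now 2)
Step 4: +4 fires, +2 burnt (F count now 4)
Step 5: +1 fires, +4 burnt (F count now 1)
Step 6: +1 fires, +1 burnt (F count now 1)
Step 7: +0 fires, +1 burnt (F count now 0)
Fire out after step 7
Initially T: 15, now '.': 23
Total burnt (originally-T cells now '.'): 13

Answer: 13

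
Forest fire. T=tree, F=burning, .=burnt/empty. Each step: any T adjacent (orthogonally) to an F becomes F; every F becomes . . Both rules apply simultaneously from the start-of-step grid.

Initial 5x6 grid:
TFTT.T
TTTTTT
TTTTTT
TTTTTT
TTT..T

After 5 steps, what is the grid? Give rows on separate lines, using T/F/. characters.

Step 1: 3 trees catch fire, 1 burn out
  F.FT.T
  TFTTTT
  TTTTTT
  TTTTTT
  TTT..T
Step 2: 4 trees catch fire, 3 burn out
  ...F.T
  F.FTTT
  TFTTTT
  TTTTTT
  TTT..T
Step 3: 4 trees catch fire, 4 burn out
  .....T
  ...FTT
  F.FTTT
  TFTTTT
  TTT..T
Step 4: 5 trees catch fire, 4 burn out
  .....T
  ....FT
  ...FTT
  F.FTTT
  TFT..T
Step 5: 5 trees catch fire, 5 burn out
  .....T
  .....F
  ....FT
  ...FTT
  F.F..T

.....T
.....F
....FT
...FTT
F.F..T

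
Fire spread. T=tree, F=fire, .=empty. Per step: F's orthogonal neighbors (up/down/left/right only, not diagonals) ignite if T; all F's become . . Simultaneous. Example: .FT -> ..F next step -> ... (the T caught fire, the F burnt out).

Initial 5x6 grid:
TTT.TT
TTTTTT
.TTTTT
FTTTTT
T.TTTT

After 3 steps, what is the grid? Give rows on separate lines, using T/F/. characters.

Step 1: 2 trees catch fire, 1 burn out
  TTT.TT
  TTTTTT
  .TTTTT
  .FTTTT
  F.TTTT
Step 2: 2 trees catch fire, 2 burn out
  TTT.TT
  TTTTTT
  .FTTTT
  ..FTTT
  ..TTTT
Step 3: 4 trees catch fire, 2 burn out
  TTT.TT
  TFTTTT
  ..FTTT
  ...FTT
  ..FTTT

TTT.TT
TFTTTT
..FTTT
...FTT
..FTTT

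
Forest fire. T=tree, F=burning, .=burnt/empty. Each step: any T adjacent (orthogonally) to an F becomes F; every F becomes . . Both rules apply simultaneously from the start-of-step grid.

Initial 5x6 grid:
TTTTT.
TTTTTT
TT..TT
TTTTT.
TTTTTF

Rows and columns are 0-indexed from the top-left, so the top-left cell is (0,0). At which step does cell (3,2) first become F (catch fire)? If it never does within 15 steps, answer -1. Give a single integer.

Step 1: cell (3,2)='T' (+1 fires, +1 burnt)
Step 2: cell (3,2)='T' (+2 fires, +1 burnt)
Step 3: cell (3,2)='T' (+3 fires, +2 burnt)
Step 4: cell (3,2)='F' (+4 fires, +3 burnt)
  -> target ignites at step 4
Step 5: cell (3,2)='.' (+5 fires, +4 burnt)
Step 6: cell (3,2)='.' (+4 fires, +5 burnt)
Step 7: cell (3,2)='.' (+3 fires, +4 burnt)
Step 8: cell (3,2)='.' (+2 fires, +3 burnt)
Step 9: cell (3,2)='.' (+1 fires, +2 burnt)
Step 10: cell (3,2)='.' (+0 fires, +1 burnt)
  fire out at step 10

4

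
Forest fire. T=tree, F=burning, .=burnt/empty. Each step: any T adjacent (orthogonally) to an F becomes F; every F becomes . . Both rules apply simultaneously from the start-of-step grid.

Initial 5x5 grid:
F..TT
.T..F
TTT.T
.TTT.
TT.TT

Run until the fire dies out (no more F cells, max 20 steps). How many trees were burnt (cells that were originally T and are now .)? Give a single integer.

Step 1: +2 fires, +2 burnt (F count now 2)
Step 2: +1 fires, +2 burnt (F count now 1)
Step 3: +0 fires, +1 burnt (F count now 0)
Fire out after step 3
Initially T: 14, now '.': 14
Total burnt (originally-T cells now '.'): 3

Answer: 3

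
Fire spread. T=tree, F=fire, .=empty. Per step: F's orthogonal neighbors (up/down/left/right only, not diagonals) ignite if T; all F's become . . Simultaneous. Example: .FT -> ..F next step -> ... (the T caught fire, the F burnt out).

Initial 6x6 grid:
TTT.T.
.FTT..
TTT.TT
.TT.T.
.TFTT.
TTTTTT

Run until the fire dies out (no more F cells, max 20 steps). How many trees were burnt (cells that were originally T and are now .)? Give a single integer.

Step 1: +7 fires, +2 burnt (F count now 7)
Step 2: +9 fires, +7 burnt (F count now 9)
Step 3: +3 fires, +9 burnt (F count now 3)
Step 4: +2 fires, +3 burnt (F count now 2)
Step 5: +1 fires, +2 burnt (F count now 1)
Step 6: +0 fires, +1 burnt (F count now 0)
Fire out after step 6
Initially T: 23, now '.': 35
Total burnt (originally-T cells now '.'): 22

Answer: 22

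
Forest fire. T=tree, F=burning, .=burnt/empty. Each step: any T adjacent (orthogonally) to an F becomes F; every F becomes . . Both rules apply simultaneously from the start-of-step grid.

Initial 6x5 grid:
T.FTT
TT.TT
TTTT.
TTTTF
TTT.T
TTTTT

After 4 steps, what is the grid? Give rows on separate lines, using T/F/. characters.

Step 1: 3 trees catch fire, 2 burn out
  T..FT
  TT.TT
  TTTT.
  TTTF.
  TTT.F
  TTTTT
Step 2: 5 trees catch fire, 3 burn out
  T...F
  TT.FT
  TTTF.
  TTF..
  TTT..
  TTTTF
Step 3: 5 trees catch fire, 5 burn out
  T....
  TT..F
  TTF..
  TF...
  TTF..
  TTTF.
Step 4: 4 trees catch fire, 5 burn out
  T....
  TT...
  TF...
  F....
  TF...
  TTF..

T....
TT...
TF...
F....
TF...
TTF..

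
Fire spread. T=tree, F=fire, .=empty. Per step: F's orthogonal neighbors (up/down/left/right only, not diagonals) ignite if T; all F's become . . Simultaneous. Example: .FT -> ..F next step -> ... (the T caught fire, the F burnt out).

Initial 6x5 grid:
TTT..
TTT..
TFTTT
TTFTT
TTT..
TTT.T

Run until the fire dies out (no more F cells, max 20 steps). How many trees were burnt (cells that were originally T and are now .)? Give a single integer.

Answer: 20

Derivation:
Step 1: +6 fires, +2 burnt (F count now 6)
Step 2: +8 fires, +6 burnt (F count now 8)
Step 3: +5 fires, +8 burnt (F count now 5)
Step 4: +1 fires, +5 burnt (F count now 1)
Step 5: +0 fires, +1 burnt (F count now 0)
Fire out after step 5
Initially T: 21, now '.': 29
Total burnt (originally-T cells now '.'): 20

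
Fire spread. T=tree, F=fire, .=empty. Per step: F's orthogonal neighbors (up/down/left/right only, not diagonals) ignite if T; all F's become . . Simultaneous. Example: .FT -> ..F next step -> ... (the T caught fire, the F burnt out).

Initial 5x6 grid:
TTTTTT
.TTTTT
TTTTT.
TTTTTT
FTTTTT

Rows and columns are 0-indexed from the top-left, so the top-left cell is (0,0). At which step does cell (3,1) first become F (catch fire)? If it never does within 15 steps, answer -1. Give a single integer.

Step 1: cell (3,1)='T' (+2 fires, +1 burnt)
Step 2: cell (3,1)='F' (+3 fires, +2 burnt)
  -> target ignites at step 2
Step 3: cell (3,1)='.' (+3 fires, +3 burnt)
Step 4: cell (3,1)='.' (+4 fires, +3 burnt)
Step 5: cell (3,1)='.' (+5 fires, +4 burnt)
Step 6: cell (3,1)='.' (+5 fires, +5 burnt)
Step 7: cell (3,1)='.' (+2 fires, +5 burnt)
Step 8: cell (3,1)='.' (+2 fires, +2 burnt)
Step 9: cell (3,1)='.' (+1 fires, +2 burnt)
Step 10: cell (3,1)='.' (+0 fires, +1 burnt)
  fire out at step 10

2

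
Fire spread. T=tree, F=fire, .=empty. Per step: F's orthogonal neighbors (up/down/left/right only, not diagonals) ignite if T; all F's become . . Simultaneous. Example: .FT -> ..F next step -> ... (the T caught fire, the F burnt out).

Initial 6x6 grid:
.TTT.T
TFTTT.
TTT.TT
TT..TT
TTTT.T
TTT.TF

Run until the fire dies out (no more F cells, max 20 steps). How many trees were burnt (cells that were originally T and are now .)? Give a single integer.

Answer: 25

Derivation:
Step 1: +6 fires, +2 burnt (F count now 6)
Step 2: +6 fires, +6 burnt (F count now 6)
Step 3: +6 fires, +6 burnt (F count now 6)
Step 4: +4 fires, +6 burnt (F count now 4)
Step 5: +3 fires, +4 burnt (F count now 3)
Step 6: +0 fires, +3 burnt (F count now 0)
Fire out after step 6
Initially T: 26, now '.': 35
Total burnt (originally-T cells now '.'): 25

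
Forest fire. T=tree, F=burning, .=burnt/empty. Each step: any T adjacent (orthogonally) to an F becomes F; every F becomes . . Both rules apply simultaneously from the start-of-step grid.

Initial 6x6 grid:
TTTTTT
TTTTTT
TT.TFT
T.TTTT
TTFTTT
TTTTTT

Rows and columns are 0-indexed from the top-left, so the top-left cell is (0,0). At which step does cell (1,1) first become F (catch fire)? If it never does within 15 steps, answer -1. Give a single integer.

Step 1: cell (1,1)='T' (+8 fires, +2 burnt)
Step 2: cell (1,1)='T' (+9 fires, +8 burnt)
Step 3: cell (1,1)='T' (+7 fires, +9 burnt)
Step 4: cell (1,1)='F' (+4 fires, +7 burnt)
  -> target ignites at step 4
Step 5: cell (1,1)='.' (+3 fires, +4 burnt)
Step 6: cell (1,1)='.' (+1 fires, +3 burnt)
Step 7: cell (1,1)='.' (+0 fires, +1 burnt)
  fire out at step 7

4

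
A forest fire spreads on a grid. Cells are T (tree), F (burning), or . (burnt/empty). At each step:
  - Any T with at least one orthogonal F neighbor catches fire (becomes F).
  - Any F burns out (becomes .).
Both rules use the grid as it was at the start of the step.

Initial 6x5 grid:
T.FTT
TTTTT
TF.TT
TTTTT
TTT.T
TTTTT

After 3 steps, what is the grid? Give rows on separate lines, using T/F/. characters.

Step 1: 5 trees catch fire, 2 burn out
  T..FT
  TFFTT
  F..TT
  TFTTT
  TTT.T
  TTTTT
Step 2: 6 trees catch fire, 5 burn out
  T...F
  F..FT
  ...TT
  F.FTT
  TFT.T
  TTTTT
Step 3: 7 trees catch fire, 6 burn out
  F....
  ....F
  ...FT
  ...FT
  F.F.T
  TFTTT

F....
....F
...FT
...FT
F.F.T
TFTTT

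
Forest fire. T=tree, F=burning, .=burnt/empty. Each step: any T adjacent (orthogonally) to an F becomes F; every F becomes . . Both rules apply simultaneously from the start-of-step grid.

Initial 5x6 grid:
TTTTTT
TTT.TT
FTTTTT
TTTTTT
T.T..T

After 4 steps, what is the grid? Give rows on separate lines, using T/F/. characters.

Step 1: 3 trees catch fire, 1 burn out
  TTTTTT
  FTT.TT
  .FTTTT
  FTTTTT
  T.T..T
Step 2: 5 trees catch fire, 3 burn out
  FTTTTT
  .FT.TT
  ..FTTT
  .FTTTT
  F.T..T
Step 3: 4 trees catch fire, 5 burn out
  .FTTTT
  ..F.TT
  ...FTT
  ..FTTT
  ..T..T
Step 4: 4 trees catch fire, 4 burn out
  ..FTTT
  ....TT
  ....FT
  ...FTT
  ..F..T

..FTTT
....TT
....FT
...FTT
..F..T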